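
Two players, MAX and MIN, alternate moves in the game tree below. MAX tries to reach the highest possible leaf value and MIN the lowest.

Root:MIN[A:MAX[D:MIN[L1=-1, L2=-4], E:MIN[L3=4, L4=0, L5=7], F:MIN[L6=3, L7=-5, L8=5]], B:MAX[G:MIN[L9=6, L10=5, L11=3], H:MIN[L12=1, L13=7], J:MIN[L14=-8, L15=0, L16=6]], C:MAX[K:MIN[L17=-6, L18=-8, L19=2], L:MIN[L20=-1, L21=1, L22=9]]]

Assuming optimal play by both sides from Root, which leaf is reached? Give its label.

L20

D (MIN): min(-1, -4) = -4
E (MIN): min(4, 0, 7) = 0
F (MIN): min(3, -5, 5) = -5
A (MAX): max(-4, 0, -5) = 0
G (MIN): min(6, 5, 3) = 3
H (MIN): min(1, 7) = 1
J (MIN): min(-8, 0, 6) = -8
B (MAX): max(3, 1, -8) = 3
K (MIN): min(-6, -8, 2) = -8
L (MIN): min(-1, 1, 9) = -1
C (MAX): max(-8, -1) = -1
Root (MIN): min(0, 3, -1) = -1
At Root, MIN picks C (lowest: -1).
At C, MAX picks L (highest: -1).
At L, MIN picks L20 (lowest: -1).
Terminal value -1.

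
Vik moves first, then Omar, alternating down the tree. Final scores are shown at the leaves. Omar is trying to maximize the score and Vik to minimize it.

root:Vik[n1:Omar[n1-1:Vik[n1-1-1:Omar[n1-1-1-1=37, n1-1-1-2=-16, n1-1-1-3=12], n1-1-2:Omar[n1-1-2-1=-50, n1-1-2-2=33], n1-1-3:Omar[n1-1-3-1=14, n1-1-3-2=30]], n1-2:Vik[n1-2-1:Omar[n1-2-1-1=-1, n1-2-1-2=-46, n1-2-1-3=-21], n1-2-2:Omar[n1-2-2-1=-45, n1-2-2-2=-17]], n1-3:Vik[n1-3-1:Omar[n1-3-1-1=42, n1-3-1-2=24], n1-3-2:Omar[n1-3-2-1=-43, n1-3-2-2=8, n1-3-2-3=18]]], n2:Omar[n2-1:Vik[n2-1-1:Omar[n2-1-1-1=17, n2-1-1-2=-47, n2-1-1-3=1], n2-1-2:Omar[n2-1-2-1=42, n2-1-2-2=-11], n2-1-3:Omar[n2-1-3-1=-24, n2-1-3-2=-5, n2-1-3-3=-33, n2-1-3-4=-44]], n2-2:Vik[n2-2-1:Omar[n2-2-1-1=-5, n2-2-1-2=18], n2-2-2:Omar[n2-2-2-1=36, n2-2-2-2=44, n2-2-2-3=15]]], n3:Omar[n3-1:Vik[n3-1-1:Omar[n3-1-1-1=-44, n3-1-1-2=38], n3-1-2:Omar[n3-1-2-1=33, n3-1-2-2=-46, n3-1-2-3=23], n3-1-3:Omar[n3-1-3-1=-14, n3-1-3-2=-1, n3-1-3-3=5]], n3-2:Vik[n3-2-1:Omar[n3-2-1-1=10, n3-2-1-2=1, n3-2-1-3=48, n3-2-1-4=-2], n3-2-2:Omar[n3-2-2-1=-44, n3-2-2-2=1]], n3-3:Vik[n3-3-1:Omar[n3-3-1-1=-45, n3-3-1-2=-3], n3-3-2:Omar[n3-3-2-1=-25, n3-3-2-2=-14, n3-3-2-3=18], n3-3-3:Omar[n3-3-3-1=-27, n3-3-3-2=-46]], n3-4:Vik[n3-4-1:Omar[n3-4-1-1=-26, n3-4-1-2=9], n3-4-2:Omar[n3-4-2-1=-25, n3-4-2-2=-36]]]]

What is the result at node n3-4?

n3-4-1 (Omar): max(-26, 9) = 9
n3-4-2 (Omar): max(-25, -36) = -25
n3-4 (Vik): min(9, -25) = -25

-25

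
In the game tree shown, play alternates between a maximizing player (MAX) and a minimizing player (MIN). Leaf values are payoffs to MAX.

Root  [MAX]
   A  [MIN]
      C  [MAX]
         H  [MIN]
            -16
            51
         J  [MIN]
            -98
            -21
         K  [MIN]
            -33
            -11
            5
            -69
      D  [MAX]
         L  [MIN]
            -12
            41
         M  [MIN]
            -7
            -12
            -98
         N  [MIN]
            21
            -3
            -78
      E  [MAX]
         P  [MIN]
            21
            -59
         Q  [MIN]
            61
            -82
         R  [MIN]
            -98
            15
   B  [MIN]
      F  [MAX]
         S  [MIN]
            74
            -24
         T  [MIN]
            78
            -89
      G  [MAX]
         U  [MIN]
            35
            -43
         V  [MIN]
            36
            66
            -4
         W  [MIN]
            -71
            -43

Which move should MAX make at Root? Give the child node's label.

B

H (MIN): min(-16, 51) = -16
J (MIN): min(-98, -21) = -98
K (MIN): min(-33, -11, 5, -69) = -69
C (MAX): max(-16, -98, -69) = -16
L (MIN): min(-12, 41) = -12
M (MIN): min(-7, -12, -98) = -98
N (MIN): min(21, -3, -78) = -78
D (MAX): max(-12, -98, -78) = -12
P (MIN): min(21, -59) = -59
Q (MIN): min(61, -82) = -82
R (MIN): min(-98, 15) = -98
E (MAX): max(-59, -82, -98) = -59
A (MIN): min(-16, -12, -59) = -59
S (MIN): min(74, -24) = -24
T (MIN): min(78, -89) = -89
F (MAX): max(-24, -89) = -24
U (MIN): min(35, -43) = -43
V (MIN): min(36, 66, -4) = -4
W (MIN): min(-71, -43) = -71
G (MAX): max(-43, -4, -71) = -4
B (MIN): min(-24, -4) = -24
Root (MAX): max(-59, -24) = -24
MAX at Root wants the highest of {A=-59, B=-24}, so chooses B.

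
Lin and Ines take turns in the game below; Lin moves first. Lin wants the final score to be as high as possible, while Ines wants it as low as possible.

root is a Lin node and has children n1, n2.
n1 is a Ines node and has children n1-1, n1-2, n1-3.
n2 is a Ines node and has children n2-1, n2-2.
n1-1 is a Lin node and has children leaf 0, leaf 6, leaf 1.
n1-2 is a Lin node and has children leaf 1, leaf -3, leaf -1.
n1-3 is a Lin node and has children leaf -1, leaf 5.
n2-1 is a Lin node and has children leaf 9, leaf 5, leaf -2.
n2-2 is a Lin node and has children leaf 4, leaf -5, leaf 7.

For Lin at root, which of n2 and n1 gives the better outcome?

n2

n2-1 (Lin): max(9, 5, -2) = 9
n2-2 (Lin): max(4, -5, 7) = 7
n2 (Ines): min(9, 7) = 7
n1-1 (Lin): max(0, 6, 1) = 6
n1-2 (Lin): max(1, -3, -1) = 1
n1-3 (Lin): max(-1, 5) = 5
n1 (Ines): min(6, 1, 5) = 1
Lin prefers the higher value; n2=7, n1=1. n2 is better since 7 > 1.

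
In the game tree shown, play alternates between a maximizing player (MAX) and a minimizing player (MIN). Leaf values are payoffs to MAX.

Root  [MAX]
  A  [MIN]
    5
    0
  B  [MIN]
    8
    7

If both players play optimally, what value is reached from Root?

A (MIN): min(5, 0) = 0
B (MIN): min(8, 7) = 7
Root (MAX): max(0, 7) = 7

7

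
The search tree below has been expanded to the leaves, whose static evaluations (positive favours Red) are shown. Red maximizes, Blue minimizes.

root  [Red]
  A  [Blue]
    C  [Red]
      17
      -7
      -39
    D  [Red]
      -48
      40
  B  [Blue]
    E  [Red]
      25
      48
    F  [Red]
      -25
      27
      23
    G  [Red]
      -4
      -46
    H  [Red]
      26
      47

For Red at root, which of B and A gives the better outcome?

A

E (Red): max(25, 48) = 48
F (Red): max(-25, 27, 23) = 27
G (Red): max(-4, -46) = -4
H (Red): max(26, 47) = 47
B (Blue): min(48, 27, -4, 47) = -4
C (Red): max(17, -7, -39) = 17
D (Red): max(-48, 40) = 40
A (Blue): min(17, 40) = 17
Red prefers the higher value; B=-4, A=17. A is better since 17 > -4.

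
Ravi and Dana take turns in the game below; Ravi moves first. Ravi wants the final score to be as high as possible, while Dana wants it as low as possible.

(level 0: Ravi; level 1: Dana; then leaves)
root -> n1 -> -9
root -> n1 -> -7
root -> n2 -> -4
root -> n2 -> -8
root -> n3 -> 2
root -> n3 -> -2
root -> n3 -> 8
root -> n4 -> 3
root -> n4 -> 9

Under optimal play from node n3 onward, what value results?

n3 (Dana): min(2, -2, 8) = -2

-2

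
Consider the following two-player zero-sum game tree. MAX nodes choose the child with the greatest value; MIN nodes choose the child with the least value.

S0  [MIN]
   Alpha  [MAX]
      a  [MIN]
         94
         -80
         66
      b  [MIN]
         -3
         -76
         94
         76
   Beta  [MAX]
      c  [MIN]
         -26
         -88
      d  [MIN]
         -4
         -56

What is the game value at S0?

-76

a (MIN): min(94, -80, 66) = -80
b (MIN): min(-3, -76, 94, 76) = -76
Alpha (MAX): max(-80, -76) = -76
c (MIN): min(-26, -88) = -88
d (MIN): min(-4, -56) = -56
Beta (MAX): max(-88, -56) = -56
S0 (MIN): min(-76, -56) = -76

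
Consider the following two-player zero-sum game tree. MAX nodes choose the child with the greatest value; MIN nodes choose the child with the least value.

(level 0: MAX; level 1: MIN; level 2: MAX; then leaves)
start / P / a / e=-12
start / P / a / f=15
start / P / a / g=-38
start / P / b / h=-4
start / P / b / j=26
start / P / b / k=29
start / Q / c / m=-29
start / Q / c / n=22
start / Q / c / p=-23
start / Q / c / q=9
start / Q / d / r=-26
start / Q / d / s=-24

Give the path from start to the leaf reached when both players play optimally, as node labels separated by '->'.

start -> P -> a -> f

a (MAX): max(-12, 15, -38) = 15
b (MAX): max(-4, 26, 29) = 29
P (MIN): min(15, 29) = 15
c (MAX): max(-29, 22, -23, 9) = 22
d (MAX): max(-26, -24) = -24
Q (MIN): min(22, -24) = -24
start (MAX): max(15, -24) = 15
At start, MAX picks P (highest: 15).
At P, MIN picks a (lowest: 15).
At a, MAX picks f (highest: 15).
Terminal value 15.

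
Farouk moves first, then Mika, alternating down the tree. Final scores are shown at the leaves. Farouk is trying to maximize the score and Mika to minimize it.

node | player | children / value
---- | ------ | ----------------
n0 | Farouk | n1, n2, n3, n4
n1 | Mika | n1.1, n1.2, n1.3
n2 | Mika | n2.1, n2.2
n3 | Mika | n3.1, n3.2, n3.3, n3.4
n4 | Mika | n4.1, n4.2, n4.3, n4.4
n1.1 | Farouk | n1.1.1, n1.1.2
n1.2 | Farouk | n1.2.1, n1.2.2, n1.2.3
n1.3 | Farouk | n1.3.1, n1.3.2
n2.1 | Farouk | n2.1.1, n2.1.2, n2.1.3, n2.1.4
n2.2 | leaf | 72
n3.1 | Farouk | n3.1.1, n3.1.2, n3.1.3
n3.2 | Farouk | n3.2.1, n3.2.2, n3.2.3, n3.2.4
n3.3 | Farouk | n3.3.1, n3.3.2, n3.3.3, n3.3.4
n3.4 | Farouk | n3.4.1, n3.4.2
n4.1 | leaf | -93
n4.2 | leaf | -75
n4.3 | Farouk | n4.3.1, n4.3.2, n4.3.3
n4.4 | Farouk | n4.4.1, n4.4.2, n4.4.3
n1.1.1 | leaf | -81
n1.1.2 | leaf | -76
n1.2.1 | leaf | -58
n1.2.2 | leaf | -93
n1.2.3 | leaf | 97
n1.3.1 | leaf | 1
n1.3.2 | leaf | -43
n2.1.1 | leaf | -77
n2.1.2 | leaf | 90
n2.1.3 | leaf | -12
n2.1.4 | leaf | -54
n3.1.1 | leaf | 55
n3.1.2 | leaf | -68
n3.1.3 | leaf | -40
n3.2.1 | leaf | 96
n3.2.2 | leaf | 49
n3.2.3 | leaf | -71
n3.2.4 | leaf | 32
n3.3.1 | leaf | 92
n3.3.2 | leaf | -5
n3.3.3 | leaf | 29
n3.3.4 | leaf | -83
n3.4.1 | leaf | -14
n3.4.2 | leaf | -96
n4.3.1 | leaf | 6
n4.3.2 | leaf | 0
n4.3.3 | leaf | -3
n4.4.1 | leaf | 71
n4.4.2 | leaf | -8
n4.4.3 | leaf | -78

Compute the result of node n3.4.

n3.4 (Farouk): max(-14, -96) = -14

-14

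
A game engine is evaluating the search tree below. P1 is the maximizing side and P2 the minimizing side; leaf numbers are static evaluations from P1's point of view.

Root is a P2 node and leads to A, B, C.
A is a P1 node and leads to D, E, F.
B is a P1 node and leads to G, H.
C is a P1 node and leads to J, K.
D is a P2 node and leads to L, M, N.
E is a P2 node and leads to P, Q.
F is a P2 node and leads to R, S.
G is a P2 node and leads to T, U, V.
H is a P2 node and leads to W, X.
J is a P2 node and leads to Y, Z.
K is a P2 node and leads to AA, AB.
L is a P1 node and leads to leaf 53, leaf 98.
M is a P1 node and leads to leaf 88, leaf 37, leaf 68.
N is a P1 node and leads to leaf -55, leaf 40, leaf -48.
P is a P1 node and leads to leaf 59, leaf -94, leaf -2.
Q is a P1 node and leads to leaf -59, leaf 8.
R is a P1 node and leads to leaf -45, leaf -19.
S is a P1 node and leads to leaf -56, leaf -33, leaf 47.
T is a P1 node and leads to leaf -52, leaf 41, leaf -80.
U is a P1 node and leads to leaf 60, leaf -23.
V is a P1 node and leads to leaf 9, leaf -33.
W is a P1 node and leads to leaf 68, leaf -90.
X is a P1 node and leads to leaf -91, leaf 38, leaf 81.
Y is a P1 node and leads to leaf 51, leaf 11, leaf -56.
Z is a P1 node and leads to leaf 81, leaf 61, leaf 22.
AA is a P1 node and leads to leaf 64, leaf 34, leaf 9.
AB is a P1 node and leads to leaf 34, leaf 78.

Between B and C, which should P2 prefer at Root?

C

T (P1): max(-52, 41, -80) = 41
U (P1): max(60, -23) = 60
V (P1): max(9, -33) = 9
G (P2): min(41, 60, 9) = 9
W (P1): max(68, -90) = 68
X (P1): max(-91, 38, 81) = 81
H (P2): min(68, 81) = 68
B (P1): max(9, 68) = 68
Y (P1): max(51, 11, -56) = 51
Z (P1): max(81, 61, 22) = 81
J (P2): min(51, 81) = 51
AA (P1): max(64, 34, 9) = 64
AB (P1): max(34, 78) = 78
K (P2): min(64, 78) = 64
C (P1): max(51, 64) = 64
P2 prefers the lower value; B=68, C=64. C is better since 64 < 68.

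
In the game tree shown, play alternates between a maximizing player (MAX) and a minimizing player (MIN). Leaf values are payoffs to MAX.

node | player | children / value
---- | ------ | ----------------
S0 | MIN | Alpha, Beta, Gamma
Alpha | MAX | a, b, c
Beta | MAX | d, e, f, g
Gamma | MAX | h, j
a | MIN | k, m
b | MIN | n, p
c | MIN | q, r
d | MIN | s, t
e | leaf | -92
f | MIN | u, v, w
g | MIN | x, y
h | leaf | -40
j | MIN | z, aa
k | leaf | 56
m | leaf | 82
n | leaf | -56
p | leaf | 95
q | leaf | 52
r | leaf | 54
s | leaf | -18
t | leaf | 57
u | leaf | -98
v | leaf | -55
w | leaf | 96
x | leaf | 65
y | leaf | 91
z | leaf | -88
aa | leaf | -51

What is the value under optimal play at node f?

-98

f (MIN): min(-98, -55, 96) = -98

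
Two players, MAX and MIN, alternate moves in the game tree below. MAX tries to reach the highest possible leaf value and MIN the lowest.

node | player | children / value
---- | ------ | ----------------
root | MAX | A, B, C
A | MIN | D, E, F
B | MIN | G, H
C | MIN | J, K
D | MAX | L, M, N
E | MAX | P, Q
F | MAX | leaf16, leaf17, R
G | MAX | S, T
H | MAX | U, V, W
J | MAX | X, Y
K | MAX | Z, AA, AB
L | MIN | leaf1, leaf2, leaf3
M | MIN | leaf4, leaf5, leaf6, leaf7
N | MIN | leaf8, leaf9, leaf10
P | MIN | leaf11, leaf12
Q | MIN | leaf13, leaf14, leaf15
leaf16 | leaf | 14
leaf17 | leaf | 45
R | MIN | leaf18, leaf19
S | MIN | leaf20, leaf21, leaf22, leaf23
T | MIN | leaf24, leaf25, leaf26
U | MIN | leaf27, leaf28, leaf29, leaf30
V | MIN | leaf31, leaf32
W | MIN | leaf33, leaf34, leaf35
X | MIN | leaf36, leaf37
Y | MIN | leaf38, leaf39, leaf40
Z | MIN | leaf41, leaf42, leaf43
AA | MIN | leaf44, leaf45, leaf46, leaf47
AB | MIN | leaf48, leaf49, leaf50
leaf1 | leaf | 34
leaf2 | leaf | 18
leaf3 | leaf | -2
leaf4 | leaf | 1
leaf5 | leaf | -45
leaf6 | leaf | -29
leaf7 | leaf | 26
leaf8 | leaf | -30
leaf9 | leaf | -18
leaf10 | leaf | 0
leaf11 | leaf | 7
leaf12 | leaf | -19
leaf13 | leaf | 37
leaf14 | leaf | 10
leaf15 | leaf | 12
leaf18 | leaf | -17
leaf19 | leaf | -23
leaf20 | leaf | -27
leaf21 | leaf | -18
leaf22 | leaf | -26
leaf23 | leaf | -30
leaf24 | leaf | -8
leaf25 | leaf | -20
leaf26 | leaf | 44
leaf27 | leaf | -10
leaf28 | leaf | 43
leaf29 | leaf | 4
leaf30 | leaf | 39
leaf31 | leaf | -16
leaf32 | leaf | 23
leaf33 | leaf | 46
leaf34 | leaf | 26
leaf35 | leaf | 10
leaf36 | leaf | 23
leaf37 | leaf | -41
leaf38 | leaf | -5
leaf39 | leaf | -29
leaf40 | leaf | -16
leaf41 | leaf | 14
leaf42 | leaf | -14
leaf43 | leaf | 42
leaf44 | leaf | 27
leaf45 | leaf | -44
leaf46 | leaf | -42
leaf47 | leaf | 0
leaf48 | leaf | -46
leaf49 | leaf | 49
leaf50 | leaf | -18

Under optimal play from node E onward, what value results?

10

P (MIN): min(7, -19) = -19
Q (MIN): min(37, 10, 12) = 10
E (MAX): max(-19, 10) = 10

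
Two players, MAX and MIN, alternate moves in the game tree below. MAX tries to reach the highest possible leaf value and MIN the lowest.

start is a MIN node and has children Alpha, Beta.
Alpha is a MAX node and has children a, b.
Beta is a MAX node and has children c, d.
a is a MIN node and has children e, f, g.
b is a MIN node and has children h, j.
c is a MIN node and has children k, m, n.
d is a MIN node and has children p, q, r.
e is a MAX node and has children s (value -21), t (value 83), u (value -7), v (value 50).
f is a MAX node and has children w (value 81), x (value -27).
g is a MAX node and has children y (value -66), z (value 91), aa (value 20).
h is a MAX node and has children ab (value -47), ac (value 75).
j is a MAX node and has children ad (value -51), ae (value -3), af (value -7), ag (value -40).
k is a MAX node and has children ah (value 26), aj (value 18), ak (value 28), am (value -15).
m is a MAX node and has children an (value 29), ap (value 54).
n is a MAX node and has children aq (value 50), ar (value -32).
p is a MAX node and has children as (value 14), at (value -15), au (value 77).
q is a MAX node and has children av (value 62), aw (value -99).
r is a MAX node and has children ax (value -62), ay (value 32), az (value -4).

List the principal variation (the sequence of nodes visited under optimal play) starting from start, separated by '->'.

e (MAX): max(-21, 83, -7, 50) = 83
f (MAX): max(81, -27) = 81
g (MAX): max(-66, 91, 20) = 91
a (MIN): min(83, 81, 91) = 81
h (MAX): max(-47, 75) = 75
j (MAX): max(-51, -3, -7, -40) = -3
b (MIN): min(75, -3) = -3
Alpha (MAX): max(81, -3) = 81
k (MAX): max(26, 18, 28, -15) = 28
m (MAX): max(29, 54) = 54
n (MAX): max(50, -32) = 50
c (MIN): min(28, 54, 50) = 28
p (MAX): max(14, -15, 77) = 77
q (MAX): max(62, -99) = 62
r (MAX): max(-62, 32, -4) = 32
d (MIN): min(77, 62, 32) = 32
Beta (MAX): max(28, 32) = 32
start (MIN): min(81, 32) = 32
At start, MIN picks Beta (lowest: 32).
At Beta, MAX picks d (highest: 32).
At d, MIN picks r (lowest: 32).
At r, MAX picks ay (highest: 32).
Terminal value 32.

start -> Beta -> d -> r -> ay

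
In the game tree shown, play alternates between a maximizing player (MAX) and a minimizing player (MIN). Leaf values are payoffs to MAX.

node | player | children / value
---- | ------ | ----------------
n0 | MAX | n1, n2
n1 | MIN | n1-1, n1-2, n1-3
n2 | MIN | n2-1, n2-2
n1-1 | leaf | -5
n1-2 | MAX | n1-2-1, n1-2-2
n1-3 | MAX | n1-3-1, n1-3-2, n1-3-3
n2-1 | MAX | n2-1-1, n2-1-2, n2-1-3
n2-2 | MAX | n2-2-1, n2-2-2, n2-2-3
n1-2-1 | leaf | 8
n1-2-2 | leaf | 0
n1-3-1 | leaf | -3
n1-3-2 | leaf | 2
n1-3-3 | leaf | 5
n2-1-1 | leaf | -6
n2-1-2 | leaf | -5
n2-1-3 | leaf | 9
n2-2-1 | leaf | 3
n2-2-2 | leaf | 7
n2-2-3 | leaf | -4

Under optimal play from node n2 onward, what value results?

n2-1 (MAX): max(-6, -5, 9) = 9
n2-2 (MAX): max(3, 7, -4) = 7
n2 (MIN): min(9, 7) = 7

7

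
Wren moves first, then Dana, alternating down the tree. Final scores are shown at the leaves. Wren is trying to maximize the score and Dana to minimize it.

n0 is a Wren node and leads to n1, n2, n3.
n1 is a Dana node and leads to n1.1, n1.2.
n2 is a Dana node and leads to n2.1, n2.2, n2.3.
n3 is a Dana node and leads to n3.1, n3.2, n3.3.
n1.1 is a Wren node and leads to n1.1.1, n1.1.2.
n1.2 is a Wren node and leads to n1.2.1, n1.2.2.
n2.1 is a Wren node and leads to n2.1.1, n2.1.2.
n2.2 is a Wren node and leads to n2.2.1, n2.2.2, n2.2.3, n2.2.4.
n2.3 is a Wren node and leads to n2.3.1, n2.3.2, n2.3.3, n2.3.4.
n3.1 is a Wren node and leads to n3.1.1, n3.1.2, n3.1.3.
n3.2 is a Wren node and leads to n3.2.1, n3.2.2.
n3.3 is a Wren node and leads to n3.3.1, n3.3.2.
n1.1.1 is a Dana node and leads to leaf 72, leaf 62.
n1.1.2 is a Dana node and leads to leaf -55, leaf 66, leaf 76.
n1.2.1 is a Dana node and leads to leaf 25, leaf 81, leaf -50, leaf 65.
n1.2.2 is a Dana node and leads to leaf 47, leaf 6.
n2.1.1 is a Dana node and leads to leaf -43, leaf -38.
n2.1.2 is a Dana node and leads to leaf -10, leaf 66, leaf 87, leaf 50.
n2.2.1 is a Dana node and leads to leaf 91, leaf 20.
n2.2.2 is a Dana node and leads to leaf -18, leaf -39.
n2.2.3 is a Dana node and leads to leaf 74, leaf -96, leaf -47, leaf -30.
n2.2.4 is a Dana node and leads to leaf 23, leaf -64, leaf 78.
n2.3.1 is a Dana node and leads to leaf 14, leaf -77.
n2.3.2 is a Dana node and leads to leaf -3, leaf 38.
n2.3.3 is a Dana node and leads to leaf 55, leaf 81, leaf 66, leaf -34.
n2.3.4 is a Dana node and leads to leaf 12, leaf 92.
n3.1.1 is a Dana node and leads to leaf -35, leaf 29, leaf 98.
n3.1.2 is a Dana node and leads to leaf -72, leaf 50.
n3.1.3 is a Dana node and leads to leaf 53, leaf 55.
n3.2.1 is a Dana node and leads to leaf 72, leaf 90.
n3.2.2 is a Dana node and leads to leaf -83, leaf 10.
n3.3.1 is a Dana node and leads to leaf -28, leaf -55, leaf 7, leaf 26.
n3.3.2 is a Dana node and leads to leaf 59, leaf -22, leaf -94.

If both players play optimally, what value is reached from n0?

n1.1.1 (Dana): min(72, 62) = 62
n1.1.2 (Dana): min(-55, 66, 76) = -55
n1.1 (Wren): max(62, -55) = 62
n1.2.1 (Dana): min(25, 81, -50, 65) = -50
n1.2.2 (Dana): min(47, 6) = 6
n1.2 (Wren): max(-50, 6) = 6
n1 (Dana): min(62, 6) = 6
n2.1.1 (Dana): min(-43, -38) = -43
n2.1.2 (Dana): min(-10, 66, 87, 50) = -10
n2.1 (Wren): max(-43, -10) = -10
n2.2.1 (Dana): min(91, 20) = 20
n2.2.2 (Dana): min(-18, -39) = -39
n2.2.3 (Dana): min(74, -96, -47, -30) = -96
n2.2.4 (Dana): min(23, -64, 78) = -64
n2.2 (Wren): max(20, -39, -96, -64) = 20
n2.3.1 (Dana): min(14, -77) = -77
n2.3.2 (Dana): min(-3, 38) = -3
n2.3.3 (Dana): min(55, 81, 66, -34) = -34
n2.3.4 (Dana): min(12, 92) = 12
n2.3 (Wren): max(-77, -3, -34, 12) = 12
n2 (Dana): min(-10, 20, 12) = -10
n3.1.1 (Dana): min(-35, 29, 98) = -35
n3.1.2 (Dana): min(-72, 50) = -72
n3.1.3 (Dana): min(53, 55) = 53
n3.1 (Wren): max(-35, -72, 53) = 53
n3.2.1 (Dana): min(72, 90) = 72
n3.2.2 (Dana): min(-83, 10) = -83
n3.2 (Wren): max(72, -83) = 72
n3.3.1 (Dana): min(-28, -55, 7, 26) = -55
n3.3.2 (Dana): min(59, -22, -94) = -94
n3.3 (Wren): max(-55, -94) = -55
n3 (Dana): min(53, 72, -55) = -55
n0 (Wren): max(6, -10, -55) = 6

6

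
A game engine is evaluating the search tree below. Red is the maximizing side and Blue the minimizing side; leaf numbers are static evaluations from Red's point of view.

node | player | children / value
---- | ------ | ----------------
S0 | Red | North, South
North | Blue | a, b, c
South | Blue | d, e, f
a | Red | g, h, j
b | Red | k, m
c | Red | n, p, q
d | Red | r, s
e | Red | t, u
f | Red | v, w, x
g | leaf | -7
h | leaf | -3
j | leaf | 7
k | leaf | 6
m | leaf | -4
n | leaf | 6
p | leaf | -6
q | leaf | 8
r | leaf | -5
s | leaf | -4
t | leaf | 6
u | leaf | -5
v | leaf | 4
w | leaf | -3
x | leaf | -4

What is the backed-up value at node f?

f (Red): max(4, -3, -4) = 4

4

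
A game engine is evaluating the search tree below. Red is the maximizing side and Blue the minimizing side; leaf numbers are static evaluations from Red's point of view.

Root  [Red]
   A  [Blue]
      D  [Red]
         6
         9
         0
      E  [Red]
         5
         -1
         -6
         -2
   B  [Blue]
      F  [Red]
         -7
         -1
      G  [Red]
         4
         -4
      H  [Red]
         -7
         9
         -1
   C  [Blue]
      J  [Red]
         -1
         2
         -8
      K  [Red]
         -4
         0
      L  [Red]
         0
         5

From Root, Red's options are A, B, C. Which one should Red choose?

D (Red): max(6, 9, 0) = 9
E (Red): max(5, -1, -6, -2) = 5
A (Blue): min(9, 5) = 5
F (Red): max(-7, -1) = -1
G (Red): max(4, -4) = 4
H (Red): max(-7, 9, -1) = 9
B (Blue): min(-1, 4, 9) = -1
J (Red): max(-1, 2, -8) = 2
K (Red): max(-4, 0) = 0
L (Red): max(0, 5) = 5
C (Blue): min(2, 0, 5) = 0
Root (Red): max(5, -1, 0) = 5
Red at Root wants the highest of {A=5, B=-1, C=0}, so chooses A.

A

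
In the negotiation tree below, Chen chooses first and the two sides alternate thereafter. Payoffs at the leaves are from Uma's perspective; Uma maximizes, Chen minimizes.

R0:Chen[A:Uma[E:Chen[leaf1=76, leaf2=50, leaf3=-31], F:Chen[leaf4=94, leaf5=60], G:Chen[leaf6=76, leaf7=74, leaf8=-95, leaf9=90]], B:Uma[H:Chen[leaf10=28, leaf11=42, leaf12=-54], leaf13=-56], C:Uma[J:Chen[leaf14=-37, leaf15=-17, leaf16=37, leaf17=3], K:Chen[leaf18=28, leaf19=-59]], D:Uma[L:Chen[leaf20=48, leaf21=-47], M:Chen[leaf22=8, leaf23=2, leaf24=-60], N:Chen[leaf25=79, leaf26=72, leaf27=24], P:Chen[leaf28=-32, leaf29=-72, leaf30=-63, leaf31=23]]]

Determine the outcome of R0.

E (Chen): min(76, 50, -31) = -31
F (Chen): min(94, 60) = 60
G (Chen): min(76, 74, -95, 90) = -95
A (Uma): max(-31, 60, -95) = 60
H (Chen): min(28, 42, -54) = -54
B (Uma): max(-54, -56) = -54
J (Chen): min(-37, -17, 37, 3) = -37
K (Chen): min(28, -59) = -59
C (Uma): max(-37, -59) = -37
L (Chen): min(48, -47) = -47
M (Chen): min(8, 2, -60) = -60
N (Chen): min(79, 72, 24) = 24
P (Chen): min(-32, -72, -63, 23) = -72
D (Uma): max(-47, -60, 24, -72) = 24
R0 (Chen): min(60, -54, -37, 24) = -54

-54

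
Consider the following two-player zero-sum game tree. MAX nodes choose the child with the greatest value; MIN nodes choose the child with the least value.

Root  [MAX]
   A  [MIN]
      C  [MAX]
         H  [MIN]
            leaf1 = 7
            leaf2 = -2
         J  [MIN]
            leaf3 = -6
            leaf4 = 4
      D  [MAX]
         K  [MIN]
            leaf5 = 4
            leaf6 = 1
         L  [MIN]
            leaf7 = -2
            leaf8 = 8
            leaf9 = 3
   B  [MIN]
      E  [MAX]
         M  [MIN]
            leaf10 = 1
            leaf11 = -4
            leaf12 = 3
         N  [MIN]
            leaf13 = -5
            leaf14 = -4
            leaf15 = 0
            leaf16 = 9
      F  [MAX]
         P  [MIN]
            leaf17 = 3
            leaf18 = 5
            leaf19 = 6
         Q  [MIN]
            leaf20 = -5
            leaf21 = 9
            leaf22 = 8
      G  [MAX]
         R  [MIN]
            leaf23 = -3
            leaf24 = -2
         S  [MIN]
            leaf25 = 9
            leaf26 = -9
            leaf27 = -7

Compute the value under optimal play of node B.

-4

M (MIN): min(1, -4, 3) = -4
N (MIN): min(-5, -4, 0, 9) = -5
E (MAX): max(-4, -5) = -4
P (MIN): min(3, 5, 6) = 3
Q (MIN): min(-5, 9, 8) = -5
F (MAX): max(3, -5) = 3
R (MIN): min(-3, -2) = -3
S (MIN): min(9, -9, -7) = -9
G (MAX): max(-3, -9) = -3
B (MIN): min(-4, 3, -3) = -4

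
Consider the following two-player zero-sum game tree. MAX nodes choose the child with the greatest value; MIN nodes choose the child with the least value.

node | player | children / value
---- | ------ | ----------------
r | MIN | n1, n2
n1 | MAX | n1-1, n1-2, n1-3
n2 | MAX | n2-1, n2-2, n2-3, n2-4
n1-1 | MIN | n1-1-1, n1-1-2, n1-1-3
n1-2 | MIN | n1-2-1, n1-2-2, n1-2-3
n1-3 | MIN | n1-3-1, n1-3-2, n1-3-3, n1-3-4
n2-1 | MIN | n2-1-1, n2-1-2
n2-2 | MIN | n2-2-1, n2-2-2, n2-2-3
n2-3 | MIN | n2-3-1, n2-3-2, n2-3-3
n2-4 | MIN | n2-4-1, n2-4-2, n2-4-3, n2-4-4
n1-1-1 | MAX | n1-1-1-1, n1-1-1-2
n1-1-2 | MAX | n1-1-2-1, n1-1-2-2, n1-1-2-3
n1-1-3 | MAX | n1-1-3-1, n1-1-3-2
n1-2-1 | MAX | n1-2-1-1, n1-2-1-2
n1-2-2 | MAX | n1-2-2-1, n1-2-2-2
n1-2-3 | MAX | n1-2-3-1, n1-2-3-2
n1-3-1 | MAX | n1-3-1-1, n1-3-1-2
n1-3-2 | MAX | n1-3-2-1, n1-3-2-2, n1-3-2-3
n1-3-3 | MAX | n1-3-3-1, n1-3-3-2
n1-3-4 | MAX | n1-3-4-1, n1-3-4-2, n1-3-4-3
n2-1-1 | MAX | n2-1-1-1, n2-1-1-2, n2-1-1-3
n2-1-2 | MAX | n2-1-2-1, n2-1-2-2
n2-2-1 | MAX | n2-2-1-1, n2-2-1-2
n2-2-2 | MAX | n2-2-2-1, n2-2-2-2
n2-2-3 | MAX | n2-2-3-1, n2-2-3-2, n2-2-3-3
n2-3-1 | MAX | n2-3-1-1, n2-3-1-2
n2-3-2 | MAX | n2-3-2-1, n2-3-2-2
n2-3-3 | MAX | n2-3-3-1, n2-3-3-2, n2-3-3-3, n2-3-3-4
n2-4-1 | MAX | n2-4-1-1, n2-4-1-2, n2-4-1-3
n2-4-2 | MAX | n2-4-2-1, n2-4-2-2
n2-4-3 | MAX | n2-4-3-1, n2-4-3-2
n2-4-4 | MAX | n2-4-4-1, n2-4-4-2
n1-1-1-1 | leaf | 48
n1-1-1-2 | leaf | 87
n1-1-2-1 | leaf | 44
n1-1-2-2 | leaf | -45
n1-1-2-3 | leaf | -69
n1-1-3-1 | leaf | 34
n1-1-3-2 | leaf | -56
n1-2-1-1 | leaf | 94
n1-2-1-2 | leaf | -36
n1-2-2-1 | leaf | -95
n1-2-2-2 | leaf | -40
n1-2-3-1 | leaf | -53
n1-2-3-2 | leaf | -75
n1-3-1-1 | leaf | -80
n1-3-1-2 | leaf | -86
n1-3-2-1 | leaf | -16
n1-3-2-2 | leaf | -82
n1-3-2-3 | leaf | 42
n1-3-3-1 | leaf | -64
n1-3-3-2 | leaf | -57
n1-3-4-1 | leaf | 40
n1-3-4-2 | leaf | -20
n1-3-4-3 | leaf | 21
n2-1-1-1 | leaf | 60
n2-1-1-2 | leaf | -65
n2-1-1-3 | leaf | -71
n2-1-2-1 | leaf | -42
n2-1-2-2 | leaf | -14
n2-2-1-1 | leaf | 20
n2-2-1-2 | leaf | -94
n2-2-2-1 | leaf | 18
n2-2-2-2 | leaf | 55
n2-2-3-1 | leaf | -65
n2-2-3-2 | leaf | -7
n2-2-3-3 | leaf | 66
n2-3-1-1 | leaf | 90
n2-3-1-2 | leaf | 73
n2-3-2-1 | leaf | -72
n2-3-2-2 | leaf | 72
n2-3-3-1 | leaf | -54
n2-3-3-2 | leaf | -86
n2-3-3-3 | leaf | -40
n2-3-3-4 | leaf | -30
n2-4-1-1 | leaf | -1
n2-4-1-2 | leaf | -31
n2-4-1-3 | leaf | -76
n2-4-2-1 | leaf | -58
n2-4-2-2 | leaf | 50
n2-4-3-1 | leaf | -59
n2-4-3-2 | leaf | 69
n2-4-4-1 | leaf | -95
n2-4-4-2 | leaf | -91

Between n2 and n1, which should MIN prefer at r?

n2-1-1 (MAX): max(60, -65, -71) = 60
n2-1-2 (MAX): max(-42, -14) = -14
n2-1 (MIN): min(60, -14) = -14
n2-2-1 (MAX): max(20, -94) = 20
n2-2-2 (MAX): max(18, 55) = 55
n2-2-3 (MAX): max(-65, -7, 66) = 66
n2-2 (MIN): min(20, 55, 66) = 20
n2-3-1 (MAX): max(90, 73) = 90
n2-3-2 (MAX): max(-72, 72) = 72
n2-3-3 (MAX): max(-54, -86, -40, -30) = -30
n2-3 (MIN): min(90, 72, -30) = -30
n2-4-1 (MAX): max(-1, -31, -76) = -1
n2-4-2 (MAX): max(-58, 50) = 50
n2-4-3 (MAX): max(-59, 69) = 69
n2-4-4 (MAX): max(-95, -91) = -91
n2-4 (MIN): min(-1, 50, 69, -91) = -91
n2 (MAX): max(-14, 20, -30, -91) = 20
n1-1-1 (MAX): max(48, 87) = 87
n1-1-2 (MAX): max(44, -45, -69) = 44
n1-1-3 (MAX): max(34, -56) = 34
n1-1 (MIN): min(87, 44, 34) = 34
n1-2-1 (MAX): max(94, -36) = 94
n1-2-2 (MAX): max(-95, -40) = -40
n1-2-3 (MAX): max(-53, -75) = -53
n1-2 (MIN): min(94, -40, -53) = -53
n1-3-1 (MAX): max(-80, -86) = -80
n1-3-2 (MAX): max(-16, -82, 42) = 42
n1-3-3 (MAX): max(-64, -57) = -57
n1-3-4 (MAX): max(40, -20, 21) = 40
n1-3 (MIN): min(-80, 42, -57, 40) = -80
n1 (MAX): max(34, -53, -80) = 34
MIN prefers the lower value; n2=20, n1=34. n2 is better since 20 < 34.

n2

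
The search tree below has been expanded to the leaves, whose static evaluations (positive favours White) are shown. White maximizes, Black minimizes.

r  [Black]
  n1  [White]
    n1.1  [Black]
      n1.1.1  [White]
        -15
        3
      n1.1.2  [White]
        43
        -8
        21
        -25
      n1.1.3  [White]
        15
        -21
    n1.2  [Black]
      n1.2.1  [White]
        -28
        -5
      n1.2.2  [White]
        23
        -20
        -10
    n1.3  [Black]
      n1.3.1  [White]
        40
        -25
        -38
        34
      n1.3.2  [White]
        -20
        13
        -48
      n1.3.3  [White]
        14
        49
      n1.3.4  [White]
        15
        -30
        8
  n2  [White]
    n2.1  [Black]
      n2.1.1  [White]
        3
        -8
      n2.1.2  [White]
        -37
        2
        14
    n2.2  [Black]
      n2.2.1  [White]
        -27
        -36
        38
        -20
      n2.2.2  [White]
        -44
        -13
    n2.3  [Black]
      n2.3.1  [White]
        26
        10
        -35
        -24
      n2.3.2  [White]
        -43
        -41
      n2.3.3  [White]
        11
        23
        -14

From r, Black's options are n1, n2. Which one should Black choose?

n1.1.1 (White): max(-15, 3) = 3
n1.1.2 (White): max(43, -8, 21, -25) = 43
n1.1.3 (White): max(15, -21) = 15
n1.1 (Black): min(3, 43, 15) = 3
n1.2.1 (White): max(-28, -5) = -5
n1.2.2 (White): max(23, -20, -10) = 23
n1.2 (Black): min(-5, 23) = -5
n1.3.1 (White): max(40, -25, -38, 34) = 40
n1.3.2 (White): max(-20, 13, -48) = 13
n1.3.3 (White): max(14, 49) = 49
n1.3.4 (White): max(15, -30, 8) = 15
n1.3 (Black): min(40, 13, 49, 15) = 13
n1 (White): max(3, -5, 13) = 13
n2.1.1 (White): max(3, -8) = 3
n2.1.2 (White): max(-37, 2, 14) = 14
n2.1 (Black): min(3, 14) = 3
n2.2.1 (White): max(-27, -36, 38, -20) = 38
n2.2.2 (White): max(-44, -13) = -13
n2.2 (Black): min(38, -13) = -13
n2.3.1 (White): max(26, 10, -35, -24) = 26
n2.3.2 (White): max(-43, -41) = -41
n2.3.3 (White): max(11, 23, -14) = 23
n2.3 (Black): min(26, -41, 23) = -41
n2 (White): max(3, -13, -41) = 3
r (Black): min(13, 3) = 3
Black at r wants the lowest of {n1=13, n2=3}, so chooses n2.

n2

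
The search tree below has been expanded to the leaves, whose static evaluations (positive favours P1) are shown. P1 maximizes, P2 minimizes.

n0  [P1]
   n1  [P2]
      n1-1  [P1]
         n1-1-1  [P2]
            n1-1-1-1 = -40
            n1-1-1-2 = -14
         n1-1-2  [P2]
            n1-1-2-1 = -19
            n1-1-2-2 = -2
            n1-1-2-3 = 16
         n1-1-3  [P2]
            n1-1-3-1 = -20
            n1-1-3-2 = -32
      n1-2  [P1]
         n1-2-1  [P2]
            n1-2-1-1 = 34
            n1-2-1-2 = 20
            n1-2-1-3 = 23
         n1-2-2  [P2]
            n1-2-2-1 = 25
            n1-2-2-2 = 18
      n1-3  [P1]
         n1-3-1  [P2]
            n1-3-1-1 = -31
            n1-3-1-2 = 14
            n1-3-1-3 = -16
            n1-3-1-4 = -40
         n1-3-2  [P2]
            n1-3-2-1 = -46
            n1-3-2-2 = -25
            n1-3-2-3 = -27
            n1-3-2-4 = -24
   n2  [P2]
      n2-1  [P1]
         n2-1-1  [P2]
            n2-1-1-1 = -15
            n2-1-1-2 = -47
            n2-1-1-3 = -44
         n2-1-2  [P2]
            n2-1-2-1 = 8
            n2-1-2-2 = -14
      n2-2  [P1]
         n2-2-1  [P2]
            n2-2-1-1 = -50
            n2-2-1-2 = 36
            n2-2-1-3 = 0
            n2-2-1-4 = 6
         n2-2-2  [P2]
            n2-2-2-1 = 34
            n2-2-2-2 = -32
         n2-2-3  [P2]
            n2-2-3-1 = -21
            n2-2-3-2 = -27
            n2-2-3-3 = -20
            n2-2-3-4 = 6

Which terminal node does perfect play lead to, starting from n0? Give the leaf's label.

n1-1-1 (P2): min(-40, -14) = -40
n1-1-2 (P2): min(-19, -2, 16) = -19
n1-1-3 (P2): min(-20, -32) = -32
n1-1 (P1): max(-40, -19, -32) = -19
n1-2-1 (P2): min(34, 20, 23) = 20
n1-2-2 (P2): min(25, 18) = 18
n1-2 (P1): max(20, 18) = 20
n1-3-1 (P2): min(-31, 14, -16, -40) = -40
n1-3-2 (P2): min(-46, -25, -27, -24) = -46
n1-3 (P1): max(-40, -46) = -40
n1 (P2): min(-19, 20, -40) = -40
n2-1-1 (P2): min(-15, -47, -44) = -47
n2-1-2 (P2): min(8, -14) = -14
n2-1 (P1): max(-47, -14) = -14
n2-2-1 (P2): min(-50, 36, 0, 6) = -50
n2-2-2 (P2): min(34, -32) = -32
n2-2-3 (P2): min(-21, -27, -20, 6) = -27
n2-2 (P1): max(-50, -32, -27) = -27
n2 (P2): min(-14, -27) = -27
n0 (P1): max(-40, -27) = -27
At n0, P1 picks n2 (highest: -27).
At n2, P2 picks n2-2 (lowest: -27).
At n2-2, P1 picks n2-2-3 (highest: -27).
At n2-2-3, P2 picks n2-2-3-2 (lowest: -27).
Terminal value -27.

n2-2-3-2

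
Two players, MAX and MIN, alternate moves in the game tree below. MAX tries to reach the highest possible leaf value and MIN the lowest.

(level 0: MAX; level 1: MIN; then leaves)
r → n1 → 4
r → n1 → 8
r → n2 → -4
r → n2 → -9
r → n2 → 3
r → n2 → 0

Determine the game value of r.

n1 (MIN): min(4, 8) = 4
n2 (MIN): min(-4, -9, 3, 0) = -9
r (MAX): max(4, -9) = 4

4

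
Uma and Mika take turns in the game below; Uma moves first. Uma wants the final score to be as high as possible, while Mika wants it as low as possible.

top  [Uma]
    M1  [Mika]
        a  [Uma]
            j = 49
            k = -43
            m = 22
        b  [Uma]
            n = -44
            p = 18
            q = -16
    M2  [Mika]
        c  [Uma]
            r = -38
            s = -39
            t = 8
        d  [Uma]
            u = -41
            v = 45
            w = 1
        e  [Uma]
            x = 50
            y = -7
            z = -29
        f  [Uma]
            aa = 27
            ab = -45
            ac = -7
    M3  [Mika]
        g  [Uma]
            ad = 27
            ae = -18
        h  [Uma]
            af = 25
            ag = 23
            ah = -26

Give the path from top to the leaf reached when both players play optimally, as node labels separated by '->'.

a (Uma): max(49, -43, 22) = 49
b (Uma): max(-44, 18, -16) = 18
M1 (Mika): min(49, 18) = 18
c (Uma): max(-38, -39, 8) = 8
d (Uma): max(-41, 45, 1) = 45
e (Uma): max(50, -7, -29) = 50
f (Uma): max(27, -45, -7) = 27
M2 (Mika): min(8, 45, 50, 27) = 8
g (Uma): max(27, -18) = 27
h (Uma): max(25, 23, -26) = 25
M3 (Mika): min(27, 25) = 25
top (Uma): max(18, 8, 25) = 25
At top, Uma picks M3 (highest: 25).
At M3, Mika picks h (lowest: 25).
At h, Uma picks af (highest: 25).
Terminal value 25.

top -> M3 -> h -> af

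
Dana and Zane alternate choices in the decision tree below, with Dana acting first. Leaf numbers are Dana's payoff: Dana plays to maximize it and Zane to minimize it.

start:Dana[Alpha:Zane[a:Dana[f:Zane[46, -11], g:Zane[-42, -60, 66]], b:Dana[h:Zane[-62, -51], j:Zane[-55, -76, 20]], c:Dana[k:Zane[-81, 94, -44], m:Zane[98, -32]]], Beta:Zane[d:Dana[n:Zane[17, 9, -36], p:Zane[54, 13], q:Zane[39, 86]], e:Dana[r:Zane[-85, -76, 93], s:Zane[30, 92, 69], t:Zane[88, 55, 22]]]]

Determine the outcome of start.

30

f (Zane): min(46, -11) = -11
g (Zane): min(-42, -60, 66) = -60
a (Dana): max(-11, -60) = -11
h (Zane): min(-62, -51) = -62
j (Zane): min(-55, -76, 20) = -76
b (Dana): max(-62, -76) = -62
k (Zane): min(-81, 94, -44) = -81
m (Zane): min(98, -32) = -32
c (Dana): max(-81, -32) = -32
Alpha (Zane): min(-11, -62, -32) = -62
n (Zane): min(17, 9, -36) = -36
p (Zane): min(54, 13) = 13
q (Zane): min(39, 86) = 39
d (Dana): max(-36, 13, 39) = 39
r (Zane): min(-85, -76, 93) = -85
s (Zane): min(30, 92, 69) = 30
t (Zane): min(88, 55, 22) = 22
e (Dana): max(-85, 30, 22) = 30
Beta (Zane): min(39, 30) = 30
start (Dana): max(-62, 30) = 30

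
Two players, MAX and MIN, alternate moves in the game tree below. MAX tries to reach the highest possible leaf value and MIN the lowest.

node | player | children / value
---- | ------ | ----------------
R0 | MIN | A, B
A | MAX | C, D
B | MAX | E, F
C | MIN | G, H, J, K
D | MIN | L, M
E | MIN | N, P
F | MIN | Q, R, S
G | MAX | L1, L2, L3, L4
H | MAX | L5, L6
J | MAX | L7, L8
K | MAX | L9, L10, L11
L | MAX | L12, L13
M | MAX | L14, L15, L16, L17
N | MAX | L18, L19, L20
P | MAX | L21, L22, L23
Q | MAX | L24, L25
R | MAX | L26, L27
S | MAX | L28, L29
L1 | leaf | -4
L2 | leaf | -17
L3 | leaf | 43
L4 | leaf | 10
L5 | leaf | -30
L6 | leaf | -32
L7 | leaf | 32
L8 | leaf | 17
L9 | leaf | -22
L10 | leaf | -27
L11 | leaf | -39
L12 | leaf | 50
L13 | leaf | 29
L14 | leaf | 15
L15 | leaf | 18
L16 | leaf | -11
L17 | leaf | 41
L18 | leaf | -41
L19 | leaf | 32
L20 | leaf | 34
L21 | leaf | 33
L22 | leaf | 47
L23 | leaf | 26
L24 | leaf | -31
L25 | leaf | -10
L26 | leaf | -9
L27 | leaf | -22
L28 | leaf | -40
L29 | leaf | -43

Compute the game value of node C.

G (MAX): max(-4, -17, 43, 10) = 43
H (MAX): max(-30, -32) = -30
J (MAX): max(32, 17) = 32
K (MAX): max(-22, -27, -39) = -22
C (MIN): min(43, -30, 32, -22) = -30

-30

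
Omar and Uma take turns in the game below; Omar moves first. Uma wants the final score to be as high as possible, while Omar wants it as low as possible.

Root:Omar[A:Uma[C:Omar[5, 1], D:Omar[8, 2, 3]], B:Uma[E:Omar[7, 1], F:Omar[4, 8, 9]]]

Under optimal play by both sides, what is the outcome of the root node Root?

2

C (Omar): min(5, 1) = 1
D (Omar): min(8, 2, 3) = 2
A (Uma): max(1, 2) = 2
E (Omar): min(7, 1) = 1
F (Omar): min(4, 8, 9) = 4
B (Uma): max(1, 4) = 4
Root (Omar): min(2, 4) = 2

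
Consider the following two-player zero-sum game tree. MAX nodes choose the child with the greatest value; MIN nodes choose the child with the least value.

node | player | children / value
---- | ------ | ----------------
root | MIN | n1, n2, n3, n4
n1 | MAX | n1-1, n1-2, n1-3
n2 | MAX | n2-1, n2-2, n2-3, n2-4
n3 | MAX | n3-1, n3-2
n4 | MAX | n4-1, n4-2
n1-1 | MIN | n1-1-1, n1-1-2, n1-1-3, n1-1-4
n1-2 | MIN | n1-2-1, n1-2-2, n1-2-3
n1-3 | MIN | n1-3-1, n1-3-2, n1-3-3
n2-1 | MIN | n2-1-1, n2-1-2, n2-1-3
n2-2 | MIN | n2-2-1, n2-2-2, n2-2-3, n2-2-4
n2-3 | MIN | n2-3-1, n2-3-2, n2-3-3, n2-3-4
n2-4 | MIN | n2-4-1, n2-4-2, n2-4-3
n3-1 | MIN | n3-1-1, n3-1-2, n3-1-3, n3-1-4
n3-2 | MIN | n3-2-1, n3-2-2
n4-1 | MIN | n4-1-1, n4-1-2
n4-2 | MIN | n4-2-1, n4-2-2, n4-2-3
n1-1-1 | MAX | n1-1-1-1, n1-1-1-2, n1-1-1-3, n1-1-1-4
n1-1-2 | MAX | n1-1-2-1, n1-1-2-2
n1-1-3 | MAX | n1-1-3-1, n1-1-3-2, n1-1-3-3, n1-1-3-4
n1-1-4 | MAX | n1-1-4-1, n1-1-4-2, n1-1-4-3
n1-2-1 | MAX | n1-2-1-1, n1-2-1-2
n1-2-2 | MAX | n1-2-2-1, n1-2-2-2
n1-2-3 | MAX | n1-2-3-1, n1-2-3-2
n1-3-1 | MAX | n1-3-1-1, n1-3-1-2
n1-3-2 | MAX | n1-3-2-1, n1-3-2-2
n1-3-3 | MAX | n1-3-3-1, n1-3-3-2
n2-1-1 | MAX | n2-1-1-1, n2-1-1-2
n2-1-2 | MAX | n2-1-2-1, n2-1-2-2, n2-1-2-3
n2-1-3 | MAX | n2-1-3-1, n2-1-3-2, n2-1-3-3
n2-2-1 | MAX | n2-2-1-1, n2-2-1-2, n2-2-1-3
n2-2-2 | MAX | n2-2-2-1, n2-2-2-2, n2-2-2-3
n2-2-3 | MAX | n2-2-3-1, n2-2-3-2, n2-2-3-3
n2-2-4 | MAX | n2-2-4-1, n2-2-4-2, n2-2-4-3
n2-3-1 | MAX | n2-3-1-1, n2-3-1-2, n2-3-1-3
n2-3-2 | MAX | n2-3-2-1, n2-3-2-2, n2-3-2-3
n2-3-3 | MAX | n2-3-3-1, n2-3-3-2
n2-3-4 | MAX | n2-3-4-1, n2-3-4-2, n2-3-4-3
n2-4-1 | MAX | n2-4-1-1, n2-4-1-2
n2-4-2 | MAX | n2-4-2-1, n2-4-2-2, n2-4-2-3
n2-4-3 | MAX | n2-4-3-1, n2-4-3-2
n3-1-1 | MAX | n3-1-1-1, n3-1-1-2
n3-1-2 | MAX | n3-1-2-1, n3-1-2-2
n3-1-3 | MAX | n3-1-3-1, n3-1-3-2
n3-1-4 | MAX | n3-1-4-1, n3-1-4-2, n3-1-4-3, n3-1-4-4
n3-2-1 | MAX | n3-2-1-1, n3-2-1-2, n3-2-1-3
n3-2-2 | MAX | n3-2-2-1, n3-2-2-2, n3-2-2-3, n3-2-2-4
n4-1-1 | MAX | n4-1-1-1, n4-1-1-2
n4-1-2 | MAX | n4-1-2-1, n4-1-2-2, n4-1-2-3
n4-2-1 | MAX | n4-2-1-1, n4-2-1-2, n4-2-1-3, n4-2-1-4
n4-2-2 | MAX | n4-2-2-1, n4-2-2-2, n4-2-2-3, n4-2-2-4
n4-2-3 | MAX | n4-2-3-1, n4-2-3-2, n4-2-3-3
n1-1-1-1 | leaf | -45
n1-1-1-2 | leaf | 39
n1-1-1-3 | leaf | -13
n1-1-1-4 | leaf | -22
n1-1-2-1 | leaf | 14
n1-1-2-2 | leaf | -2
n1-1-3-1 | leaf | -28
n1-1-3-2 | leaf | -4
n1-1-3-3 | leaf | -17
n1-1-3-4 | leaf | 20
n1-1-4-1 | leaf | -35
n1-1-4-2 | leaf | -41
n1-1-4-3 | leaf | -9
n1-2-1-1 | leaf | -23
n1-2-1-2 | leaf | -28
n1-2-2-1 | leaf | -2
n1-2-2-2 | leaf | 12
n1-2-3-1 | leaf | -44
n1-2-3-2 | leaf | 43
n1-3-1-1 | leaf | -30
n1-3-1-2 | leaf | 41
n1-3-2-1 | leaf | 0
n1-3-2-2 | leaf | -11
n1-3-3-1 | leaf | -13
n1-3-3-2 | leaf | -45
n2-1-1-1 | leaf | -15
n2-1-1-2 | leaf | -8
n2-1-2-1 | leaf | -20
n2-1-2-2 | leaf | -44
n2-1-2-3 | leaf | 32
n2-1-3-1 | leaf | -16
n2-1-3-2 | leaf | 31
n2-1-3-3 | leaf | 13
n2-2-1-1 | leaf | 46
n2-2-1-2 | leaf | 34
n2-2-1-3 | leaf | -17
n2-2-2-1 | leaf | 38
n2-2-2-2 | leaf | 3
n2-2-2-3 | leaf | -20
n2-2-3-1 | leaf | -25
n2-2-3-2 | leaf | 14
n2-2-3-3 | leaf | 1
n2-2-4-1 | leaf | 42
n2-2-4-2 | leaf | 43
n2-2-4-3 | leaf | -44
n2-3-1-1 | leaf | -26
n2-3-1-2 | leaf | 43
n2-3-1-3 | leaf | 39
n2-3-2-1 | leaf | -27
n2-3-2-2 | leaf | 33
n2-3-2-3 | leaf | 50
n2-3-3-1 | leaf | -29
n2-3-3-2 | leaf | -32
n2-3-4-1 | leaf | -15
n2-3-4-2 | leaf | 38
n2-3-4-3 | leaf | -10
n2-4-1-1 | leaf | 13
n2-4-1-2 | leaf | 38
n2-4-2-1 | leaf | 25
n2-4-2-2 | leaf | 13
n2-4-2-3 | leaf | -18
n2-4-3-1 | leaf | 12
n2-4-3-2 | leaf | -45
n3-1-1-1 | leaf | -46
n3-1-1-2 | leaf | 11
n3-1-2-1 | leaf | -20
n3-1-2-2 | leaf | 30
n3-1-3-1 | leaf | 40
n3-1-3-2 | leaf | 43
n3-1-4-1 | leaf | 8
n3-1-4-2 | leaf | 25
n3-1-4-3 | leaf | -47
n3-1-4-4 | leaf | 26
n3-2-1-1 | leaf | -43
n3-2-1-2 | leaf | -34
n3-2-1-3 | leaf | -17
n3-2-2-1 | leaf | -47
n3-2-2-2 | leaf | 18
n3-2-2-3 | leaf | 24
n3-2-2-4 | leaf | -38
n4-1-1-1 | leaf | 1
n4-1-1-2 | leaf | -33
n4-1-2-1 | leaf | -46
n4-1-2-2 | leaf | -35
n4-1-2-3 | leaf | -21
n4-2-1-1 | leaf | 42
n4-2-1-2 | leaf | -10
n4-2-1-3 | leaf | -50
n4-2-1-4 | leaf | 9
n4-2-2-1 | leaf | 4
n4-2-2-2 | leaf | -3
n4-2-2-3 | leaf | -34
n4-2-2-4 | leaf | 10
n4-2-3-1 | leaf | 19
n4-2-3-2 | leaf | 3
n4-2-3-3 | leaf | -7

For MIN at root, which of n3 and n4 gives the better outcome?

n3-1-1 (MAX): max(-46, 11) = 11
n3-1-2 (MAX): max(-20, 30) = 30
n3-1-3 (MAX): max(40, 43) = 43
n3-1-4 (MAX): max(8, 25, -47, 26) = 26
n3-1 (MIN): min(11, 30, 43, 26) = 11
n3-2-1 (MAX): max(-43, -34, -17) = -17
n3-2-2 (MAX): max(-47, 18, 24, -38) = 24
n3-2 (MIN): min(-17, 24) = -17
n3 (MAX): max(11, -17) = 11
n4-1-1 (MAX): max(1, -33) = 1
n4-1-2 (MAX): max(-46, -35, -21) = -21
n4-1 (MIN): min(1, -21) = -21
n4-2-1 (MAX): max(42, -10, -50, 9) = 42
n4-2-2 (MAX): max(4, -3, -34, 10) = 10
n4-2-3 (MAX): max(19, 3, -7) = 19
n4-2 (MIN): min(42, 10, 19) = 10
n4 (MAX): max(-21, 10) = 10
MIN prefers the lower value; n3=11, n4=10. n4 is better since 10 < 11.

n4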